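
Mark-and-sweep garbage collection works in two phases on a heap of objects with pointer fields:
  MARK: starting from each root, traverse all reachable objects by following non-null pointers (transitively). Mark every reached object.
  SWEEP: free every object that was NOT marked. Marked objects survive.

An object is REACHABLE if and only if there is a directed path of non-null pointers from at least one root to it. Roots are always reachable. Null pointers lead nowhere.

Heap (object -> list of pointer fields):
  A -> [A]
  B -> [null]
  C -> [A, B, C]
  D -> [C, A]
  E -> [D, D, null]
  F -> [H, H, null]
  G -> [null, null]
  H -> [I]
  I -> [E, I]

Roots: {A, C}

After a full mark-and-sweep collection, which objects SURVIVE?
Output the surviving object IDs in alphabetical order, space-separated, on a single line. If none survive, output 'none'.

Roots: A C
Mark A: refs=A, marked=A
Mark C: refs=A B C, marked=A C
Mark B: refs=null, marked=A B C
Unmarked (collected): D E F G H I

Answer: A B C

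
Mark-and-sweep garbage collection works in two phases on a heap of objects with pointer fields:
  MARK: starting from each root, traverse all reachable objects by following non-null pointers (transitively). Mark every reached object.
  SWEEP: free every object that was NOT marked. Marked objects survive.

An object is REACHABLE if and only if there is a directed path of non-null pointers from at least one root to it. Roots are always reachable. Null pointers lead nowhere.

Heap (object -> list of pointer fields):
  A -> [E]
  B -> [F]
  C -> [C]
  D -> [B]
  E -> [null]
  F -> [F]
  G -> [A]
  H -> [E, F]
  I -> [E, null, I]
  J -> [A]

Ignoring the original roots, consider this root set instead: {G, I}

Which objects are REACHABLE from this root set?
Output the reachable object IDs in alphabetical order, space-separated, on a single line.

Roots: G I
Mark G: refs=A, marked=G
Mark I: refs=E null I, marked=G I
Mark A: refs=E, marked=A G I
Mark E: refs=null, marked=A E G I
Unmarked (collected): B C D F H J

Answer: A E G I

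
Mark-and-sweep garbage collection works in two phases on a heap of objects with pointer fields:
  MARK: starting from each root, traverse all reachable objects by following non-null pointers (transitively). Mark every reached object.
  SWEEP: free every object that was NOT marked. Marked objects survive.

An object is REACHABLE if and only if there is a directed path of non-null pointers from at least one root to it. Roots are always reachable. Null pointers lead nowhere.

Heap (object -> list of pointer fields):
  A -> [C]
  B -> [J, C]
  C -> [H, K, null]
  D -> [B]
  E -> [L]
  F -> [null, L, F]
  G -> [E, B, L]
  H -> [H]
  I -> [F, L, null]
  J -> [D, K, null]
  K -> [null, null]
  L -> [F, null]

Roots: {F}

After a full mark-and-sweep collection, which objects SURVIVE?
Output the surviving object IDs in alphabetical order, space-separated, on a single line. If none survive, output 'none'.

Answer: F L

Derivation:
Roots: F
Mark F: refs=null L F, marked=F
Mark L: refs=F null, marked=F L
Unmarked (collected): A B C D E G H I J K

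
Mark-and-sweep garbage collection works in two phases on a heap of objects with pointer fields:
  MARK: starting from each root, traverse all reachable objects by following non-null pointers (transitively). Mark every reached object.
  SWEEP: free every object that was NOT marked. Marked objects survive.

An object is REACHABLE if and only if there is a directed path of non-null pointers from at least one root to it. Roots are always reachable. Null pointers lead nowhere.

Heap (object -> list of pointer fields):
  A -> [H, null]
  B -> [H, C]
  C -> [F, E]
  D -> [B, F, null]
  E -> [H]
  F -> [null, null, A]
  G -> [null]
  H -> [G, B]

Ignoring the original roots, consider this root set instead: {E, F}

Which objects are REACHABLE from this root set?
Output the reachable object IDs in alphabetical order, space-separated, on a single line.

Answer: A B C E F G H

Derivation:
Roots: E F
Mark E: refs=H, marked=E
Mark F: refs=null null A, marked=E F
Mark H: refs=G B, marked=E F H
Mark A: refs=H null, marked=A E F H
Mark G: refs=null, marked=A E F G H
Mark B: refs=H C, marked=A B E F G H
Mark C: refs=F E, marked=A B C E F G H
Unmarked (collected): D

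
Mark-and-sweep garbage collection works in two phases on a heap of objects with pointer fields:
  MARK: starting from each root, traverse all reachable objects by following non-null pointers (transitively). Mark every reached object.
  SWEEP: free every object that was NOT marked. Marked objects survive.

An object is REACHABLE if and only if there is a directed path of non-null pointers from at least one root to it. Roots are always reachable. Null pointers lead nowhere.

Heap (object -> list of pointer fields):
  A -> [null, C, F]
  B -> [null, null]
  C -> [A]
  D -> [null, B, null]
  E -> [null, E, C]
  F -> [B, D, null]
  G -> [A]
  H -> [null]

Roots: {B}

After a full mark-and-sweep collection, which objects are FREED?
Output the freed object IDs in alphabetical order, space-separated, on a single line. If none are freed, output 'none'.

Answer: A C D E F G H

Derivation:
Roots: B
Mark B: refs=null null, marked=B
Unmarked (collected): A C D E F G H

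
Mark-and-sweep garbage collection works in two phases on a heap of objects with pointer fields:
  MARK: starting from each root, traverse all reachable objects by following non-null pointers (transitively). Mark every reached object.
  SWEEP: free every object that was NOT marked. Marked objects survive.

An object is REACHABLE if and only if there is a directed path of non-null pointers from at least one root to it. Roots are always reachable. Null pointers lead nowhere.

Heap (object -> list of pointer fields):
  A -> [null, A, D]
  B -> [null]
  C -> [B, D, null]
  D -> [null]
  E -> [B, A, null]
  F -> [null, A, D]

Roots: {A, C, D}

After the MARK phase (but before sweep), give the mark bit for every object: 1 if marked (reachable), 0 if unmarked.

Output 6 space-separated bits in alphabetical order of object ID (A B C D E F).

Answer: 1 1 1 1 0 0

Derivation:
Roots: A C D
Mark A: refs=null A D, marked=A
Mark C: refs=B D null, marked=A C
Mark D: refs=null, marked=A C D
Mark B: refs=null, marked=A B C D
Unmarked (collected): E F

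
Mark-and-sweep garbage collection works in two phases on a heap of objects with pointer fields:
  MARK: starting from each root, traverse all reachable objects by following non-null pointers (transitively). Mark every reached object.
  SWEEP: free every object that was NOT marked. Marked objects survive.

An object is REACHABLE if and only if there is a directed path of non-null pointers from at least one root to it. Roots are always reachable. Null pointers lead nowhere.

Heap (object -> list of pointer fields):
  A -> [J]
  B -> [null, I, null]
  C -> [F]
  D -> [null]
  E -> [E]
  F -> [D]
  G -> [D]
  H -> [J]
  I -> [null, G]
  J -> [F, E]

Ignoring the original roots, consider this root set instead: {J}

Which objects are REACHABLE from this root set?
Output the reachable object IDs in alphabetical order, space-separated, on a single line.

Roots: J
Mark J: refs=F E, marked=J
Mark F: refs=D, marked=F J
Mark E: refs=E, marked=E F J
Mark D: refs=null, marked=D E F J
Unmarked (collected): A B C G H I

Answer: D E F J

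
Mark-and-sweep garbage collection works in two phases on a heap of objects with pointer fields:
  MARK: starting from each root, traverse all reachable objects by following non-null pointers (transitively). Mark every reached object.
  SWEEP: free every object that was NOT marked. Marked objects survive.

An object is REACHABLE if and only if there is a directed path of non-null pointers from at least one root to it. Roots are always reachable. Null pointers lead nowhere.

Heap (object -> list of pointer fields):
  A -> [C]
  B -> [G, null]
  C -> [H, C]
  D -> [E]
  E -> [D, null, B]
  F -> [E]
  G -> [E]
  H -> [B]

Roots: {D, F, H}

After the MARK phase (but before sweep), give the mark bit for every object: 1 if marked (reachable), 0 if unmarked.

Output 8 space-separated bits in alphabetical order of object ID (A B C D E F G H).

Answer: 0 1 0 1 1 1 1 1

Derivation:
Roots: D F H
Mark D: refs=E, marked=D
Mark F: refs=E, marked=D F
Mark H: refs=B, marked=D F H
Mark E: refs=D null B, marked=D E F H
Mark B: refs=G null, marked=B D E F H
Mark G: refs=E, marked=B D E F G H
Unmarked (collected): A C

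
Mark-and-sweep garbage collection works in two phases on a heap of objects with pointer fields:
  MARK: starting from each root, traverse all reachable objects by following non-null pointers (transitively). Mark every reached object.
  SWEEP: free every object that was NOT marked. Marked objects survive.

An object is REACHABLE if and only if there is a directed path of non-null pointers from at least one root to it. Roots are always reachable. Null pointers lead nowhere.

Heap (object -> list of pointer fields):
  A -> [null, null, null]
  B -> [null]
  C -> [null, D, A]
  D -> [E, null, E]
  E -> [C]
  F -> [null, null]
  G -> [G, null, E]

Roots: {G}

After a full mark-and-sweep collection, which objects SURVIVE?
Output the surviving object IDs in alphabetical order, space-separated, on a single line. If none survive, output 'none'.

Roots: G
Mark G: refs=G null E, marked=G
Mark E: refs=C, marked=E G
Mark C: refs=null D A, marked=C E G
Mark D: refs=E null E, marked=C D E G
Mark A: refs=null null null, marked=A C D E G
Unmarked (collected): B F

Answer: A C D E G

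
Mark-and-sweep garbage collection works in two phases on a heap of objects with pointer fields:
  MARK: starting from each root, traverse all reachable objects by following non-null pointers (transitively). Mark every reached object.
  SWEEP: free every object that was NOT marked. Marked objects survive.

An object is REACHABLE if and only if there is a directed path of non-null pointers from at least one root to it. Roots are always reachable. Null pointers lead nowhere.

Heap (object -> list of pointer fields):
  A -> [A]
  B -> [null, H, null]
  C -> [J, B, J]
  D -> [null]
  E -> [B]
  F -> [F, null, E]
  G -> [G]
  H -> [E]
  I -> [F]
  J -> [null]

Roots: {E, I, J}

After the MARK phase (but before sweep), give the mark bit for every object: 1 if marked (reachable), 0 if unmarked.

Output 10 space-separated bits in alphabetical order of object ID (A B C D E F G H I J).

Roots: E I J
Mark E: refs=B, marked=E
Mark I: refs=F, marked=E I
Mark J: refs=null, marked=E I J
Mark B: refs=null H null, marked=B E I J
Mark F: refs=F null E, marked=B E F I J
Mark H: refs=E, marked=B E F H I J
Unmarked (collected): A C D G

Answer: 0 1 0 0 1 1 0 1 1 1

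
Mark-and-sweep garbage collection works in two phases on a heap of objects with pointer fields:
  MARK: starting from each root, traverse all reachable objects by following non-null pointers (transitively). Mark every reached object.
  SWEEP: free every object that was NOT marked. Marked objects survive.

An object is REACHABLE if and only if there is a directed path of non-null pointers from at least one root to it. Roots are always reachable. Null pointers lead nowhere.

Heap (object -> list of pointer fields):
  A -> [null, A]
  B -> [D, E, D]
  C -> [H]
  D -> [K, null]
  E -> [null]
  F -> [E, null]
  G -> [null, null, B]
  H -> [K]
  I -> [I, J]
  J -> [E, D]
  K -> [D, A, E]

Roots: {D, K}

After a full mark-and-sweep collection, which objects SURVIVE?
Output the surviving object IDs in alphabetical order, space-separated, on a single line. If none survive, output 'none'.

Roots: D K
Mark D: refs=K null, marked=D
Mark K: refs=D A E, marked=D K
Mark A: refs=null A, marked=A D K
Mark E: refs=null, marked=A D E K
Unmarked (collected): B C F G H I J

Answer: A D E K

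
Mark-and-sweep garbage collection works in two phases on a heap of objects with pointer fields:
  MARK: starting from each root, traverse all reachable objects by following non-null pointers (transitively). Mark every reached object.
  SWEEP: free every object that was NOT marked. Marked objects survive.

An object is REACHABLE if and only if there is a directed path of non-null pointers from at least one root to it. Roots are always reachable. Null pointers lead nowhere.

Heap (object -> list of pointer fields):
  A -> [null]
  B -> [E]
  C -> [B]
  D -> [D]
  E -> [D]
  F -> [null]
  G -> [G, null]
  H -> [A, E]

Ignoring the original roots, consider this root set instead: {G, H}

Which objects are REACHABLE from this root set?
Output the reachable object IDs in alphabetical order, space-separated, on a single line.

Roots: G H
Mark G: refs=G null, marked=G
Mark H: refs=A E, marked=G H
Mark A: refs=null, marked=A G H
Mark E: refs=D, marked=A E G H
Mark D: refs=D, marked=A D E G H
Unmarked (collected): B C F

Answer: A D E G H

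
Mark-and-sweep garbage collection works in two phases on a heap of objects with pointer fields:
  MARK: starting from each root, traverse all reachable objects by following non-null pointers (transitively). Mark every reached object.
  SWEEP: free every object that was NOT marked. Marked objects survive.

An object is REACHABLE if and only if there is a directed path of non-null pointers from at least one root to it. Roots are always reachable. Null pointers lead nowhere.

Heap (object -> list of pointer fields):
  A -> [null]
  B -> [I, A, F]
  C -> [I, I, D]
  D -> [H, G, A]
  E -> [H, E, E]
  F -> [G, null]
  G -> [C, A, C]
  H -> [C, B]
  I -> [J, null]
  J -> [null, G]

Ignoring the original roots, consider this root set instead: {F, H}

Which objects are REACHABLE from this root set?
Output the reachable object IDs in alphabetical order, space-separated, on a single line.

Answer: A B C D F G H I J

Derivation:
Roots: F H
Mark F: refs=G null, marked=F
Mark H: refs=C B, marked=F H
Mark G: refs=C A C, marked=F G H
Mark C: refs=I I D, marked=C F G H
Mark B: refs=I A F, marked=B C F G H
Mark A: refs=null, marked=A B C F G H
Mark I: refs=J null, marked=A B C F G H I
Mark D: refs=H G A, marked=A B C D F G H I
Mark J: refs=null G, marked=A B C D F G H I J
Unmarked (collected): E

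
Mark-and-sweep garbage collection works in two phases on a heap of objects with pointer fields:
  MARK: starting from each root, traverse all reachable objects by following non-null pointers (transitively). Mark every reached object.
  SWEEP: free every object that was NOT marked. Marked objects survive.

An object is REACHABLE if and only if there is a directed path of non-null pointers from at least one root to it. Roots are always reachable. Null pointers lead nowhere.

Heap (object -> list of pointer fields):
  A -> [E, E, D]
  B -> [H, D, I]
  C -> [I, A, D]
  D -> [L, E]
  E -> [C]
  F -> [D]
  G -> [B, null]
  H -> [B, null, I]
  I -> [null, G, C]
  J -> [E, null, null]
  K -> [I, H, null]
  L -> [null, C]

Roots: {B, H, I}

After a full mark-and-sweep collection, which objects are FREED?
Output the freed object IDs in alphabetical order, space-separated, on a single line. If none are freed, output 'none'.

Answer: F J K

Derivation:
Roots: B H I
Mark B: refs=H D I, marked=B
Mark H: refs=B null I, marked=B H
Mark I: refs=null G C, marked=B H I
Mark D: refs=L E, marked=B D H I
Mark G: refs=B null, marked=B D G H I
Mark C: refs=I A D, marked=B C D G H I
Mark L: refs=null C, marked=B C D G H I L
Mark E: refs=C, marked=B C D E G H I L
Mark A: refs=E E D, marked=A B C D E G H I L
Unmarked (collected): F J K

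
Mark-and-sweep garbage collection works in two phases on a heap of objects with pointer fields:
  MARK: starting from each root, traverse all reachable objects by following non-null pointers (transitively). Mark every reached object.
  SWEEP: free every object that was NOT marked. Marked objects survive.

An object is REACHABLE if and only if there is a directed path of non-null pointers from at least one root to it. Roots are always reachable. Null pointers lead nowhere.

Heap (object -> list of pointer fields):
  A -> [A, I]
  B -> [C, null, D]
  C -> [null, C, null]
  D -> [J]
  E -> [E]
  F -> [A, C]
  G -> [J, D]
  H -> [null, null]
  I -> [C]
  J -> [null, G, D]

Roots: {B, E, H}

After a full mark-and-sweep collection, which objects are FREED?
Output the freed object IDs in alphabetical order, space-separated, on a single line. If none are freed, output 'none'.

Answer: A F I

Derivation:
Roots: B E H
Mark B: refs=C null D, marked=B
Mark E: refs=E, marked=B E
Mark H: refs=null null, marked=B E H
Mark C: refs=null C null, marked=B C E H
Mark D: refs=J, marked=B C D E H
Mark J: refs=null G D, marked=B C D E H J
Mark G: refs=J D, marked=B C D E G H J
Unmarked (collected): A F I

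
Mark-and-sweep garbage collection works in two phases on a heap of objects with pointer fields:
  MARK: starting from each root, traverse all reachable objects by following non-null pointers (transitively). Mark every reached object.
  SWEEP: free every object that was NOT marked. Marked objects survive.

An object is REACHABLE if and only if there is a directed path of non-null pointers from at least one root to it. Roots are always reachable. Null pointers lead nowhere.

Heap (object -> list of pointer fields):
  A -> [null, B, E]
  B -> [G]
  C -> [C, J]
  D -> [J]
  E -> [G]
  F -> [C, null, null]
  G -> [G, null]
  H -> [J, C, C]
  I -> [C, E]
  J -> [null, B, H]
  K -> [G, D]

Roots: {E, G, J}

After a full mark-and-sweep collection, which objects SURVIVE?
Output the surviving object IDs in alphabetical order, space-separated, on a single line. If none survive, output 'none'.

Roots: E G J
Mark E: refs=G, marked=E
Mark G: refs=G null, marked=E G
Mark J: refs=null B H, marked=E G J
Mark B: refs=G, marked=B E G J
Mark H: refs=J C C, marked=B E G H J
Mark C: refs=C J, marked=B C E G H J
Unmarked (collected): A D F I K

Answer: B C E G H J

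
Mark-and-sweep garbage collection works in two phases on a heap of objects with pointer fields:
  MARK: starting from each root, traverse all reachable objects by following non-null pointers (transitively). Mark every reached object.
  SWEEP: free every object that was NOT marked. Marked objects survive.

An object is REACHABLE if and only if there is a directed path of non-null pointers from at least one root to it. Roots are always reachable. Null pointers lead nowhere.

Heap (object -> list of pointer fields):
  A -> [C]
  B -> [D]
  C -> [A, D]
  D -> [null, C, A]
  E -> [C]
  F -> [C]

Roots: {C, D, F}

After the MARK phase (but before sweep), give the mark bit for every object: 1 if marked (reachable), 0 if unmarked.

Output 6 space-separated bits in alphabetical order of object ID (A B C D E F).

Roots: C D F
Mark C: refs=A D, marked=C
Mark D: refs=null C A, marked=C D
Mark F: refs=C, marked=C D F
Mark A: refs=C, marked=A C D F
Unmarked (collected): B E

Answer: 1 0 1 1 0 1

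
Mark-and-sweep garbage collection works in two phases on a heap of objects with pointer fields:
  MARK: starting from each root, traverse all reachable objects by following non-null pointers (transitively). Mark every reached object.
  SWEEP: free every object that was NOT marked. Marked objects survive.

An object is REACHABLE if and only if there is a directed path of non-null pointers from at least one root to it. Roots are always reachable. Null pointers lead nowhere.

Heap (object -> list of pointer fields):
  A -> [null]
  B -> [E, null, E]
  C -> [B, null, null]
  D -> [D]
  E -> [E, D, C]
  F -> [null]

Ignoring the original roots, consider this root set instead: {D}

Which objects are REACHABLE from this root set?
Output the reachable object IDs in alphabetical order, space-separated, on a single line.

Roots: D
Mark D: refs=D, marked=D
Unmarked (collected): A B C E F

Answer: D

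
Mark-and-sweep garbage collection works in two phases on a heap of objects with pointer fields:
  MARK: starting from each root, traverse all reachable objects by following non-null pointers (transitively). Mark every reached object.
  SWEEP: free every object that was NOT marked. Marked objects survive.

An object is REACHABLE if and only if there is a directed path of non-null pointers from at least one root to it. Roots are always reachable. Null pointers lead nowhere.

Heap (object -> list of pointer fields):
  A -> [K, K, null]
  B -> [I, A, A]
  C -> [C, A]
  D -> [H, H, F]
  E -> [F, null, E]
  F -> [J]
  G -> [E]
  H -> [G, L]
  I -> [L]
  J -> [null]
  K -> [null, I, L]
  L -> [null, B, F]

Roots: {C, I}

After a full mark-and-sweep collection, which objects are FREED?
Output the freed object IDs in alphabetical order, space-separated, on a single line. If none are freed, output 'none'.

Roots: C I
Mark C: refs=C A, marked=C
Mark I: refs=L, marked=C I
Mark A: refs=K K null, marked=A C I
Mark L: refs=null B F, marked=A C I L
Mark K: refs=null I L, marked=A C I K L
Mark B: refs=I A A, marked=A B C I K L
Mark F: refs=J, marked=A B C F I K L
Mark J: refs=null, marked=A B C F I J K L
Unmarked (collected): D E G H

Answer: D E G H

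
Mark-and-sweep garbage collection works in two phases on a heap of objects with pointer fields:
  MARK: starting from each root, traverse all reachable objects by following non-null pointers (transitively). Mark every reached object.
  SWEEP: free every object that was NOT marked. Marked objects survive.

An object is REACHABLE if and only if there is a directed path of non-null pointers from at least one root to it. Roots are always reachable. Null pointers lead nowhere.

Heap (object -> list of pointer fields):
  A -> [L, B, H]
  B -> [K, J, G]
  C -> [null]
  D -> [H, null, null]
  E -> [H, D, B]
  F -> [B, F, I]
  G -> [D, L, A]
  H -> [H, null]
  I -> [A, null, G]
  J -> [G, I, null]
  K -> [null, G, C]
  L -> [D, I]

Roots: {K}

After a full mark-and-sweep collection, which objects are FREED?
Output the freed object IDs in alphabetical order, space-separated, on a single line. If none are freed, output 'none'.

Roots: K
Mark K: refs=null G C, marked=K
Mark G: refs=D L A, marked=G K
Mark C: refs=null, marked=C G K
Mark D: refs=H null null, marked=C D G K
Mark L: refs=D I, marked=C D G K L
Mark A: refs=L B H, marked=A C D G K L
Mark H: refs=H null, marked=A C D G H K L
Mark I: refs=A null G, marked=A C D G H I K L
Mark B: refs=K J G, marked=A B C D G H I K L
Mark J: refs=G I null, marked=A B C D G H I J K L
Unmarked (collected): E F

Answer: E F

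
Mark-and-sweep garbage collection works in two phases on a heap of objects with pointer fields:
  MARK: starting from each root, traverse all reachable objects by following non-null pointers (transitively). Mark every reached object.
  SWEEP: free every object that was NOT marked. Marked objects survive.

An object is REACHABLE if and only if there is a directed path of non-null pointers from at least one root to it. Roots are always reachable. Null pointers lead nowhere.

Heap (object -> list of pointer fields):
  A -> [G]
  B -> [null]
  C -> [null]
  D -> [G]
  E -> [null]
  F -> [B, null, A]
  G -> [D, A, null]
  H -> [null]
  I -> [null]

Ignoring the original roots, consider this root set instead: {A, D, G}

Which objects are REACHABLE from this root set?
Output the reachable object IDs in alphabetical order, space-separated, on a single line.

Roots: A D G
Mark A: refs=G, marked=A
Mark D: refs=G, marked=A D
Mark G: refs=D A null, marked=A D G
Unmarked (collected): B C E F H I

Answer: A D G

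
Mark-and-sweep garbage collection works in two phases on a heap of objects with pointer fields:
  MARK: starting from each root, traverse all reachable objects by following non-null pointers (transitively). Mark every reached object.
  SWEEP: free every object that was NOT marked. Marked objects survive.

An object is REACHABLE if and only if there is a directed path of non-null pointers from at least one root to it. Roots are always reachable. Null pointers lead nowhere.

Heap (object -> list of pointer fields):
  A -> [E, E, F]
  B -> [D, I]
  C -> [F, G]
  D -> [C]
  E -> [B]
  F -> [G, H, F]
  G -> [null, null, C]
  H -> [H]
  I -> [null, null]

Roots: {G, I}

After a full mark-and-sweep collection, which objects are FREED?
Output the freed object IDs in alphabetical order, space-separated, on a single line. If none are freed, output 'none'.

Roots: G I
Mark G: refs=null null C, marked=G
Mark I: refs=null null, marked=G I
Mark C: refs=F G, marked=C G I
Mark F: refs=G H F, marked=C F G I
Mark H: refs=H, marked=C F G H I
Unmarked (collected): A B D E

Answer: A B D E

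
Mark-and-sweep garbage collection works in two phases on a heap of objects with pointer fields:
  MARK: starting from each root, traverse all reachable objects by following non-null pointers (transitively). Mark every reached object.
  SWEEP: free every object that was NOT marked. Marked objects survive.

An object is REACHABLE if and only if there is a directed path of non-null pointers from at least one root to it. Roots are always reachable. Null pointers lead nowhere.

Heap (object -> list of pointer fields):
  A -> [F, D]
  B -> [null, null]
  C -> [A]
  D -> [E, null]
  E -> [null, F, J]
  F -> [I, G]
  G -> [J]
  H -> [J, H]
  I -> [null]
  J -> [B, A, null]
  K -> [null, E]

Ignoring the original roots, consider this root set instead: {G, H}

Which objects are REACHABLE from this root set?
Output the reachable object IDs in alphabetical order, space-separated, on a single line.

Answer: A B D E F G H I J

Derivation:
Roots: G H
Mark G: refs=J, marked=G
Mark H: refs=J H, marked=G H
Mark J: refs=B A null, marked=G H J
Mark B: refs=null null, marked=B G H J
Mark A: refs=F D, marked=A B G H J
Mark F: refs=I G, marked=A B F G H J
Mark D: refs=E null, marked=A B D F G H J
Mark I: refs=null, marked=A B D F G H I J
Mark E: refs=null F J, marked=A B D E F G H I J
Unmarked (collected): C K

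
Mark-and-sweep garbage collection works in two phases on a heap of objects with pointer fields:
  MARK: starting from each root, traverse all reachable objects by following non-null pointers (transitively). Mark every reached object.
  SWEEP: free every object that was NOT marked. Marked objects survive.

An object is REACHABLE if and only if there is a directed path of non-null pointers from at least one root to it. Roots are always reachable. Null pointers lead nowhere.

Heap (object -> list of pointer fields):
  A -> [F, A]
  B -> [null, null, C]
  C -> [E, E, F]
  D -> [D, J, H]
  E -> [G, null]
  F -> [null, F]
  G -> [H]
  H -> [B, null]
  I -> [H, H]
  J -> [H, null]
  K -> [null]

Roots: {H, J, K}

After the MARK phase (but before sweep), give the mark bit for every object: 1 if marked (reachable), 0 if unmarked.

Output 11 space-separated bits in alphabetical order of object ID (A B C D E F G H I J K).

Answer: 0 1 1 0 1 1 1 1 0 1 1

Derivation:
Roots: H J K
Mark H: refs=B null, marked=H
Mark J: refs=H null, marked=H J
Mark K: refs=null, marked=H J K
Mark B: refs=null null C, marked=B H J K
Mark C: refs=E E F, marked=B C H J K
Mark E: refs=G null, marked=B C E H J K
Mark F: refs=null F, marked=B C E F H J K
Mark G: refs=H, marked=B C E F G H J K
Unmarked (collected): A D I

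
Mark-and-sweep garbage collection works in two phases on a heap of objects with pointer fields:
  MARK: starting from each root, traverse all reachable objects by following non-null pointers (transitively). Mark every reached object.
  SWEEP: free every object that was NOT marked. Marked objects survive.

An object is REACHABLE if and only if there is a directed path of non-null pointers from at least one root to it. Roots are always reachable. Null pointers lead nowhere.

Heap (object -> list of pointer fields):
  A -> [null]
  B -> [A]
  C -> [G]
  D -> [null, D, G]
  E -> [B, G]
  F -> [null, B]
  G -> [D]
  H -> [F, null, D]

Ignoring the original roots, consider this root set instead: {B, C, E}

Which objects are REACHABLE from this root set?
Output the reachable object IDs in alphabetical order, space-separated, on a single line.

Roots: B C E
Mark B: refs=A, marked=B
Mark C: refs=G, marked=B C
Mark E: refs=B G, marked=B C E
Mark A: refs=null, marked=A B C E
Mark G: refs=D, marked=A B C E G
Mark D: refs=null D G, marked=A B C D E G
Unmarked (collected): F H

Answer: A B C D E G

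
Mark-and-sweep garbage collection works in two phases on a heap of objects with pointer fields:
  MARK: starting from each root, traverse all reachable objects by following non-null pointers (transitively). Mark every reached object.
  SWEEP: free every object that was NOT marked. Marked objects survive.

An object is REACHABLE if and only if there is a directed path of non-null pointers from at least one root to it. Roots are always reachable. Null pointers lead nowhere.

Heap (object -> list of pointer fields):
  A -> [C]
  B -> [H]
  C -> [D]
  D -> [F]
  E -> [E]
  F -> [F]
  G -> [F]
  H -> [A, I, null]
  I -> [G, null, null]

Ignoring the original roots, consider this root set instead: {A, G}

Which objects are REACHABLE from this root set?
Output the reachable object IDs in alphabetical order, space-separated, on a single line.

Roots: A G
Mark A: refs=C, marked=A
Mark G: refs=F, marked=A G
Mark C: refs=D, marked=A C G
Mark F: refs=F, marked=A C F G
Mark D: refs=F, marked=A C D F G
Unmarked (collected): B E H I

Answer: A C D F G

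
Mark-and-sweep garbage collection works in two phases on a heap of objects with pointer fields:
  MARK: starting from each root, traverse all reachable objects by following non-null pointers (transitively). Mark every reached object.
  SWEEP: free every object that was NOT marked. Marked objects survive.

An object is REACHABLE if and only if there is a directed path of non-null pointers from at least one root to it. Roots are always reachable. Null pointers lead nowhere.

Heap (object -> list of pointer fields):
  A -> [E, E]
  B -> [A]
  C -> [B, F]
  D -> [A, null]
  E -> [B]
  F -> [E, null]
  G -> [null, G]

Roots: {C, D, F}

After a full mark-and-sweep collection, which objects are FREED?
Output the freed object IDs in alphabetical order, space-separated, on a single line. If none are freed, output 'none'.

Roots: C D F
Mark C: refs=B F, marked=C
Mark D: refs=A null, marked=C D
Mark F: refs=E null, marked=C D F
Mark B: refs=A, marked=B C D F
Mark A: refs=E E, marked=A B C D F
Mark E: refs=B, marked=A B C D E F
Unmarked (collected): G

Answer: G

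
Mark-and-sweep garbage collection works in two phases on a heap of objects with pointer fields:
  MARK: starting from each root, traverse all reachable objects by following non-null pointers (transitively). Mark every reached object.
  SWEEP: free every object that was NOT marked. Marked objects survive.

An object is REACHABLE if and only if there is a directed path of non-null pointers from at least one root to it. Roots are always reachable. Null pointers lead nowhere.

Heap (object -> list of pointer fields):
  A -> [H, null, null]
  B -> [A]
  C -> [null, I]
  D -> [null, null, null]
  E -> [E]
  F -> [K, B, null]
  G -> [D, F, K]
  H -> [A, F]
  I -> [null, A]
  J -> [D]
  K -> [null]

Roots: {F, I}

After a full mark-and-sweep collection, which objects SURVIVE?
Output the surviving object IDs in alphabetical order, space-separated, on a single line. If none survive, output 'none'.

Roots: F I
Mark F: refs=K B null, marked=F
Mark I: refs=null A, marked=F I
Mark K: refs=null, marked=F I K
Mark B: refs=A, marked=B F I K
Mark A: refs=H null null, marked=A B F I K
Mark H: refs=A F, marked=A B F H I K
Unmarked (collected): C D E G J

Answer: A B F H I K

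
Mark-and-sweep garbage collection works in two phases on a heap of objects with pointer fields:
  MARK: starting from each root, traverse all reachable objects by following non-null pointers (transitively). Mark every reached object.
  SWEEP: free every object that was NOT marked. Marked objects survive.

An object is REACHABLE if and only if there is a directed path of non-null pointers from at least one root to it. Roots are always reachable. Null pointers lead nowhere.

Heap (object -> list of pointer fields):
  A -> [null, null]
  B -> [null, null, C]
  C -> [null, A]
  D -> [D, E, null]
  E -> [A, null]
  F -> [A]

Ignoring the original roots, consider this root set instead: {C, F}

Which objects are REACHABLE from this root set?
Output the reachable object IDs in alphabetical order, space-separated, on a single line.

Answer: A C F

Derivation:
Roots: C F
Mark C: refs=null A, marked=C
Mark F: refs=A, marked=C F
Mark A: refs=null null, marked=A C F
Unmarked (collected): B D E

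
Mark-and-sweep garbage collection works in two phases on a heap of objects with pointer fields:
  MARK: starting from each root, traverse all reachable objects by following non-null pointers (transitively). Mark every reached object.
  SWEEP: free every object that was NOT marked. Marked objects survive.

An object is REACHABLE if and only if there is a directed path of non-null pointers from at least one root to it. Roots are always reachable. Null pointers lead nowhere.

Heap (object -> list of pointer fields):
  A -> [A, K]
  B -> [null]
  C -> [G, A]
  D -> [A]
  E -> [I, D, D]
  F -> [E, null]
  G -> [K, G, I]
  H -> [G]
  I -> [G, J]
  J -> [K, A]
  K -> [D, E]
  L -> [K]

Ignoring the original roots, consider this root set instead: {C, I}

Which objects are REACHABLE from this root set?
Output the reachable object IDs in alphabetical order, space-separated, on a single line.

Roots: C I
Mark C: refs=G A, marked=C
Mark I: refs=G J, marked=C I
Mark G: refs=K G I, marked=C G I
Mark A: refs=A K, marked=A C G I
Mark J: refs=K A, marked=A C G I J
Mark K: refs=D E, marked=A C G I J K
Mark D: refs=A, marked=A C D G I J K
Mark E: refs=I D D, marked=A C D E G I J K
Unmarked (collected): B F H L

Answer: A C D E G I J K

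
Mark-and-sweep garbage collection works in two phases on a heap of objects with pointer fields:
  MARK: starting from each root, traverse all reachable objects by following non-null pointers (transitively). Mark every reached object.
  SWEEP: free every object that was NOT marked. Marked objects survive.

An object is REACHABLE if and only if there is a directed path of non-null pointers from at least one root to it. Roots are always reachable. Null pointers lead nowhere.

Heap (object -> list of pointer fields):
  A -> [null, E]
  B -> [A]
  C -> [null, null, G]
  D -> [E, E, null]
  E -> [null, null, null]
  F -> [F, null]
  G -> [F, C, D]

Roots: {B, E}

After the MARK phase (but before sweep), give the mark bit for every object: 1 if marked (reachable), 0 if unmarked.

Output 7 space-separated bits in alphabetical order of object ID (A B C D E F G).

Roots: B E
Mark B: refs=A, marked=B
Mark E: refs=null null null, marked=B E
Mark A: refs=null E, marked=A B E
Unmarked (collected): C D F G

Answer: 1 1 0 0 1 0 0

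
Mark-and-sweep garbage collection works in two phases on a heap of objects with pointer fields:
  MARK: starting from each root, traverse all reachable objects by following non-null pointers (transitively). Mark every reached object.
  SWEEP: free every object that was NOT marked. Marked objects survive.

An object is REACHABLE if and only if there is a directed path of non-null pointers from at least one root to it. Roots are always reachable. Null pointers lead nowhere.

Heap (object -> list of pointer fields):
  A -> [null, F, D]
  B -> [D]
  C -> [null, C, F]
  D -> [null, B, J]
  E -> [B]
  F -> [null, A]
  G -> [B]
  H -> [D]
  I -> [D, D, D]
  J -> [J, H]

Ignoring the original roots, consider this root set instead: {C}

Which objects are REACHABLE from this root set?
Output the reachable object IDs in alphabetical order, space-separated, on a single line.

Roots: C
Mark C: refs=null C F, marked=C
Mark F: refs=null A, marked=C F
Mark A: refs=null F D, marked=A C F
Mark D: refs=null B J, marked=A C D F
Mark B: refs=D, marked=A B C D F
Mark J: refs=J H, marked=A B C D F J
Mark H: refs=D, marked=A B C D F H J
Unmarked (collected): E G I

Answer: A B C D F H J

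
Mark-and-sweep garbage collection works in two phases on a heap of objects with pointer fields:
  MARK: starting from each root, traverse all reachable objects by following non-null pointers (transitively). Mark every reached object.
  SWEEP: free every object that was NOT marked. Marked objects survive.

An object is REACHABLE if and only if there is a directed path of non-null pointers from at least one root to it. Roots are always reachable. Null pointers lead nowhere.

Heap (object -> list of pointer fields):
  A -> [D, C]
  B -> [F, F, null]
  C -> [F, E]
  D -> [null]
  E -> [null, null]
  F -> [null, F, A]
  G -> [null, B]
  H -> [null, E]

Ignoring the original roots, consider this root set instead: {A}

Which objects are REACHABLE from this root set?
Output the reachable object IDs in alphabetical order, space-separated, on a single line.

Roots: A
Mark A: refs=D C, marked=A
Mark D: refs=null, marked=A D
Mark C: refs=F E, marked=A C D
Mark F: refs=null F A, marked=A C D F
Mark E: refs=null null, marked=A C D E F
Unmarked (collected): B G H

Answer: A C D E F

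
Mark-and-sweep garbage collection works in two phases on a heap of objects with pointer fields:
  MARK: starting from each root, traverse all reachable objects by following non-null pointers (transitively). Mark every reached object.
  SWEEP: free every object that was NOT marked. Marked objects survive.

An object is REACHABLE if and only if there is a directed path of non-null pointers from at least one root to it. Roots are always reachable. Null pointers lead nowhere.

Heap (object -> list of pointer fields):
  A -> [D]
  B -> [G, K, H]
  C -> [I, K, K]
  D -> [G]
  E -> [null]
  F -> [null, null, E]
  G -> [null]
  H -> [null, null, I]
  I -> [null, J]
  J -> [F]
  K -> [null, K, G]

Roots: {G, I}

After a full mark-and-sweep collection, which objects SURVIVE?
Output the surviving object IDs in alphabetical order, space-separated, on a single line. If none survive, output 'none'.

Answer: E F G I J

Derivation:
Roots: G I
Mark G: refs=null, marked=G
Mark I: refs=null J, marked=G I
Mark J: refs=F, marked=G I J
Mark F: refs=null null E, marked=F G I J
Mark E: refs=null, marked=E F G I J
Unmarked (collected): A B C D H K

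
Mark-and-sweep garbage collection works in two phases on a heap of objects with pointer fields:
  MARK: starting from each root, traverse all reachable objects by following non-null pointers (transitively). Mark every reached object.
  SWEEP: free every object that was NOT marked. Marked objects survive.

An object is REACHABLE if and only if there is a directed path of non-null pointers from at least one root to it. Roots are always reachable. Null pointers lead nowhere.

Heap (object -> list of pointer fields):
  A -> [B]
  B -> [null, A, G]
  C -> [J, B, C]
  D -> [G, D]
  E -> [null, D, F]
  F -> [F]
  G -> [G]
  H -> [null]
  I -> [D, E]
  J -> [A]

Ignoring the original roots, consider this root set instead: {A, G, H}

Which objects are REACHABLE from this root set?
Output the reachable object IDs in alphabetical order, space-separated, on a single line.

Answer: A B G H

Derivation:
Roots: A G H
Mark A: refs=B, marked=A
Mark G: refs=G, marked=A G
Mark H: refs=null, marked=A G H
Mark B: refs=null A G, marked=A B G H
Unmarked (collected): C D E F I J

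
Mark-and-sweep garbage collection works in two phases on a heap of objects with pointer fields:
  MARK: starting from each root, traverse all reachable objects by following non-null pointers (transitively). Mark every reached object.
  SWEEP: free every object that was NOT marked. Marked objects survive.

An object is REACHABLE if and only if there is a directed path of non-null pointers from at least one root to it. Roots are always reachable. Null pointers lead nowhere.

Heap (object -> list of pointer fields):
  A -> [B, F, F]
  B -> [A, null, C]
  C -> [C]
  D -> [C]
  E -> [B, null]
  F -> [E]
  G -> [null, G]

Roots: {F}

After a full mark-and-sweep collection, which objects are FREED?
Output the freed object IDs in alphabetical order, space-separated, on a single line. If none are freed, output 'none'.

Answer: D G

Derivation:
Roots: F
Mark F: refs=E, marked=F
Mark E: refs=B null, marked=E F
Mark B: refs=A null C, marked=B E F
Mark A: refs=B F F, marked=A B E F
Mark C: refs=C, marked=A B C E F
Unmarked (collected): D G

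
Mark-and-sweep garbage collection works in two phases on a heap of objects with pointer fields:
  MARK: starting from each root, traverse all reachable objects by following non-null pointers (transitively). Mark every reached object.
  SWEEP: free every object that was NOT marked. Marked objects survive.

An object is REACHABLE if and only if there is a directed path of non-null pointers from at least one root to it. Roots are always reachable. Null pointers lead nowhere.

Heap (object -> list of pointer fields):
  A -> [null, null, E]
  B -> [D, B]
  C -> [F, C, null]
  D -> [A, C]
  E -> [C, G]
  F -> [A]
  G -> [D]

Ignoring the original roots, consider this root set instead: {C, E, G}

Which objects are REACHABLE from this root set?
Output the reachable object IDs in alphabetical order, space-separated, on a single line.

Answer: A C D E F G

Derivation:
Roots: C E G
Mark C: refs=F C null, marked=C
Mark E: refs=C G, marked=C E
Mark G: refs=D, marked=C E G
Mark F: refs=A, marked=C E F G
Mark D: refs=A C, marked=C D E F G
Mark A: refs=null null E, marked=A C D E F G
Unmarked (collected): B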